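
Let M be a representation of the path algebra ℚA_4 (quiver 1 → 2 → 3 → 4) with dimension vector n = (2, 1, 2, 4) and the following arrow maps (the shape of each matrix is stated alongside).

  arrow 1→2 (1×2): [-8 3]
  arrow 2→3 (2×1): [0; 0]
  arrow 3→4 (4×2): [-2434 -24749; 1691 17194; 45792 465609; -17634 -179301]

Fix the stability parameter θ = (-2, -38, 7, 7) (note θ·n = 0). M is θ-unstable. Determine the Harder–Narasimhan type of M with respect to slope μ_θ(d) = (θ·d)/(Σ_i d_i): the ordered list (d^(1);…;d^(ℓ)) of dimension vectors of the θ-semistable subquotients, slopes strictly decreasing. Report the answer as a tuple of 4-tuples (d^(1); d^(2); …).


Interval decomposition of M: I[1,1], I[1,2], I[3,4]^2, I[4,4]^2.
HN type (ℓ=3): μ^(1)=7; μ^(2)=-2; μ^(3)=-20

((0, 0, 2, 4); (1, 0, 0, 0); (1, 1, 0, 0))


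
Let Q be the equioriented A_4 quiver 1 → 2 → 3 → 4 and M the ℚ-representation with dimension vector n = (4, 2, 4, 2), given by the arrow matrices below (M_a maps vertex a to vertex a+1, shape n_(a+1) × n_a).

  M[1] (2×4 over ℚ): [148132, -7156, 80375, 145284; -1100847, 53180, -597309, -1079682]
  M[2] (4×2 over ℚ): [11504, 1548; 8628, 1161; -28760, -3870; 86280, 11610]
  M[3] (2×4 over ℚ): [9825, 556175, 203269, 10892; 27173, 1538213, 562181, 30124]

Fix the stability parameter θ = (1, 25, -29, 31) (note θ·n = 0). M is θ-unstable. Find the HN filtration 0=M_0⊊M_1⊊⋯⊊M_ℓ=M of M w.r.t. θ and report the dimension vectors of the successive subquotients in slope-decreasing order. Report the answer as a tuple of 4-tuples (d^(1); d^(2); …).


Interval decomposition of M: I[1,1]^2, I[1,2], I[1,4], I[3,3]^2, I[3,4].
HN type (ℓ=5): μ^(1)=31; μ^(2)=25; μ^(3)=1; μ^(4)=-1; μ^(5)=-29

((0, 0, 0, 2); (0, 1, 0, 0); (3, 0, 0, 0); (1, 1, 1, 0); (0, 0, 3, 0))


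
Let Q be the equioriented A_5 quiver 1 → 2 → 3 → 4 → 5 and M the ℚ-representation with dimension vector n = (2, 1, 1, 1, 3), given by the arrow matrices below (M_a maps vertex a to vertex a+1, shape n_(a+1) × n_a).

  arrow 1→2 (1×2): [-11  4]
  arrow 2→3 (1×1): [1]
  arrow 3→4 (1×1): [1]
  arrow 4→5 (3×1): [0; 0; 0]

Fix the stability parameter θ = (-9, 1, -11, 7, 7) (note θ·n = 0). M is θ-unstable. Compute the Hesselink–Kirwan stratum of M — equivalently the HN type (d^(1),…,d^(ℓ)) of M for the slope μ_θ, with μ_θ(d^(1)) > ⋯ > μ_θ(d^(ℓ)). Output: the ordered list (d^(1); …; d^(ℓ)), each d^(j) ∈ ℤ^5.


Interval decomposition of M: I[1,1], I[1,4], I[5,5]^3.
HN type (ℓ=3): μ^(1)=7; μ^(2)=-5; μ^(3)=-9

((0, 0, 0, 1, 3); (0, 1, 1, 0, 0); (2, 0, 0, 0, 0))


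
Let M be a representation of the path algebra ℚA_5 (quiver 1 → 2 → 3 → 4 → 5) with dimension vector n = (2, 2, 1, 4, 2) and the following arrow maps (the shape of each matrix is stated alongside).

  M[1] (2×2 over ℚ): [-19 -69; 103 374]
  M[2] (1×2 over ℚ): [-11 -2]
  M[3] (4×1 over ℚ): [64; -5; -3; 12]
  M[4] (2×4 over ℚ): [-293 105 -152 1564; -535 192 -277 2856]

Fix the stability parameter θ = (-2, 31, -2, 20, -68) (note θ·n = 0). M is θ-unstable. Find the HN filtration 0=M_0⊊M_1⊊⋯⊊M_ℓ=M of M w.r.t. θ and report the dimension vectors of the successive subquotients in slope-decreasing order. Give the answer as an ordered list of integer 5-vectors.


Barcode: M ≅ I[1,2], I[1,5], I[4,4]^2, I[4,5]. HN layers by μ_θ (5 steps, strictly decreasing):
  μ^(1)=31; μ^(2)=20; μ^(3)=-2; μ^(4)=-21/5; μ^(5)=-24

((0, 1, 0, 0, 0); (0, 0, 0, 2, 0); (1, 0, 0, 0, 0); (1, 1, 1, 1, 1); (0, 0, 0, 1, 1))


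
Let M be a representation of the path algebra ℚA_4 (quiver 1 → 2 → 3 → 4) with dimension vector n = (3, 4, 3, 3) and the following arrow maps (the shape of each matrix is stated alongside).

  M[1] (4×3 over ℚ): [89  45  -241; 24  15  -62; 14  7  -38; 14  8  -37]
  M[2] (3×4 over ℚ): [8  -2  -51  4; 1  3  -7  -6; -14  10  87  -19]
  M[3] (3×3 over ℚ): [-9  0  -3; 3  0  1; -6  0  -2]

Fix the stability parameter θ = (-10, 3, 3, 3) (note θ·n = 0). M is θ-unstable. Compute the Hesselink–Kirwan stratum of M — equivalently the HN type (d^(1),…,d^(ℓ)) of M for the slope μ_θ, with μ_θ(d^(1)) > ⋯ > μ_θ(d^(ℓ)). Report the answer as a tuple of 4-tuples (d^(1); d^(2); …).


Barcode: M ≅ I[1,3]^2, I[1,4], I[2,2], I[4,4]^2. HN layers by μ_θ (2 steps, strictly decreasing):
  μ^(1)=3; μ^(2)=-10

((0, 4, 3, 3); (3, 0, 0, 0))


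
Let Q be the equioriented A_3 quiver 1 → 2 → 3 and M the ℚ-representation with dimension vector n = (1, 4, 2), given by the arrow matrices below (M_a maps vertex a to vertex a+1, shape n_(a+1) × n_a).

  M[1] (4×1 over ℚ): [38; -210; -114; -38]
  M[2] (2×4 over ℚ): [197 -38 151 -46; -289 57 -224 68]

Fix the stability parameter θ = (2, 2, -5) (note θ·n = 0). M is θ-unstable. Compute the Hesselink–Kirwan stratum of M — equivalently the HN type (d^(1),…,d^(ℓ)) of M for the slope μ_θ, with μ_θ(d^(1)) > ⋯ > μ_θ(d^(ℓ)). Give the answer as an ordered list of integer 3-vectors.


Via rank(M_{q-1}∘⋯∘M_p): M ≅ I[1,2], I[2,2], I[2,3]^2.
μ_θ-semistable layers: μ^(1)=2; μ^(2)=-3/2

((1, 2, 0); (0, 2, 2))


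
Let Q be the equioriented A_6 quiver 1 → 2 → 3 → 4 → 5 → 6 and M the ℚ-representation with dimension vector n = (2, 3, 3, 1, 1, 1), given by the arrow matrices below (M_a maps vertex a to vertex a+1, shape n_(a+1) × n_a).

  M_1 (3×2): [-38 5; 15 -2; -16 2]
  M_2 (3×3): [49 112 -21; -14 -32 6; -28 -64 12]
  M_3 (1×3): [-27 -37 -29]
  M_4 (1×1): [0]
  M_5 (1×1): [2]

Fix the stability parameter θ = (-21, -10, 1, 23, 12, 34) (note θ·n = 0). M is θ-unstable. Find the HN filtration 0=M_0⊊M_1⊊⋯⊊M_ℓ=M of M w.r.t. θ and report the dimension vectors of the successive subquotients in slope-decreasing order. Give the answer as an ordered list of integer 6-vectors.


Via rank(M_{q-1}∘⋯∘M_p): M ≅ I[1,2], I[1,4], I[2,2], I[3,3]^2, I[5,6].
μ_θ-semistable layers: μ^(1)=34; μ^(2)=23; μ^(3)=12; μ^(4)=1; μ^(5)=-10; μ^(6)=-21

((0, 0, 0, 0, 0, 1); (0, 0, 0, 1, 0, 0); (0, 0, 0, 0, 1, 0); (0, 0, 3, 0, 0, 0); (0, 3, 0, 0, 0, 0); (2, 0, 0, 0, 0, 0))


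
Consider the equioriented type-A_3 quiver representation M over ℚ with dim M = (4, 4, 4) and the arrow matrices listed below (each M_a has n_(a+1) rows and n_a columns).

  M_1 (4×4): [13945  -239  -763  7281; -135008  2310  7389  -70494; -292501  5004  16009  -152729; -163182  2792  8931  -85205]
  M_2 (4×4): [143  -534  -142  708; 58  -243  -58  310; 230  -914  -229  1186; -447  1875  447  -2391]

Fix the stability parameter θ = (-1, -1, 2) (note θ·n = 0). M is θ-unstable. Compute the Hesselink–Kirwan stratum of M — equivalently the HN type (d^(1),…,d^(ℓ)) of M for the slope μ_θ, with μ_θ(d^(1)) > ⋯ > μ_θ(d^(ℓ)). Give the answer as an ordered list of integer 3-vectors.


Barcode: M ≅ I[1,3]^4. HN layers by μ_θ (2 steps, strictly decreasing):
  μ^(1)=2; μ^(2)=-1

((0, 0, 4); (4, 4, 0))


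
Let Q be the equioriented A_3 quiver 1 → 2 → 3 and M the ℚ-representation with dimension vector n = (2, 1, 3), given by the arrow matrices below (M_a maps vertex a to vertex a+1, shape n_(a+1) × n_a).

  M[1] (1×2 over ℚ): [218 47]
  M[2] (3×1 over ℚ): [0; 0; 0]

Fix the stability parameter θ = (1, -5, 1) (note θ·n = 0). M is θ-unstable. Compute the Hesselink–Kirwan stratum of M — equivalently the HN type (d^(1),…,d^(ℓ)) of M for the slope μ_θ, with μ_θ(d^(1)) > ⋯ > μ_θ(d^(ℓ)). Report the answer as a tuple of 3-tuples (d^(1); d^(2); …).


Interval decomposition of M: I[1,1], I[1,2], I[3,3]^3.
HN type (ℓ=2): μ^(1)=1; μ^(2)=-2

((1, 0, 3); (1, 1, 0))


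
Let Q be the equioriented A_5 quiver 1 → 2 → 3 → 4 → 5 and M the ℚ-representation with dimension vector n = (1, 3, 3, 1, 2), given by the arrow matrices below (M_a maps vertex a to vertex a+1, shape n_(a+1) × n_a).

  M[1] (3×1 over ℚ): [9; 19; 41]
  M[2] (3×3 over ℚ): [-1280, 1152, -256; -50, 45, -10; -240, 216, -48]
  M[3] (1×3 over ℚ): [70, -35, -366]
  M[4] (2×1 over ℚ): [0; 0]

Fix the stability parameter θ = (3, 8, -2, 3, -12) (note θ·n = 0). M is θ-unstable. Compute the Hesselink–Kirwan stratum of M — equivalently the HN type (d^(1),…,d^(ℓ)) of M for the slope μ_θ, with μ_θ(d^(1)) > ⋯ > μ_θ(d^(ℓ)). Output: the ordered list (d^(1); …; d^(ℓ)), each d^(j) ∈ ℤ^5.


Barcode: M ≅ I[1,4], I[2,2]^2, I[3,3]^2, I[5,5]^2. HN layers by μ_θ (4 steps, strictly decreasing):
  μ^(1)=8; μ^(2)=3; μ^(3)=-2; μ^(4)=-12

((0, 2, 0, 0, 0); (1, 1, 1, 1, 0); (0, 0, 2, 0, 0); (0, 0, 0, 0, 2))


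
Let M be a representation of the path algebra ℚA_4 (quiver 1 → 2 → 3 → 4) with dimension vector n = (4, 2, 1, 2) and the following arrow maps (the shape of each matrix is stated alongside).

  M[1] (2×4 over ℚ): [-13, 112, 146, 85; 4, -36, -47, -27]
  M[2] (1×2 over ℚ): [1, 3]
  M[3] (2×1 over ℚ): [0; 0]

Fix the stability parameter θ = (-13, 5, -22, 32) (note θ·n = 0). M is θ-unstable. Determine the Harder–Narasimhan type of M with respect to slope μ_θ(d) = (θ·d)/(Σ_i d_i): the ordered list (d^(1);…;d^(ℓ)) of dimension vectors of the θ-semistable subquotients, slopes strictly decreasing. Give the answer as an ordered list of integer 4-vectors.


Barcode: M ≅ I[1,1]^2, I[1,2], I[1,3], I[4,4]^2. HN layers by μ_θ (4 steps, strictly decreasing):
  μ^(1)=32; μ^(2)=5; μ^(3)=-17/2; μ^(4)=-13

((0, 0, 0, 2); (0, 1, 0, 0); (0, 1, 1, 0); (4, 0, 0, 0))


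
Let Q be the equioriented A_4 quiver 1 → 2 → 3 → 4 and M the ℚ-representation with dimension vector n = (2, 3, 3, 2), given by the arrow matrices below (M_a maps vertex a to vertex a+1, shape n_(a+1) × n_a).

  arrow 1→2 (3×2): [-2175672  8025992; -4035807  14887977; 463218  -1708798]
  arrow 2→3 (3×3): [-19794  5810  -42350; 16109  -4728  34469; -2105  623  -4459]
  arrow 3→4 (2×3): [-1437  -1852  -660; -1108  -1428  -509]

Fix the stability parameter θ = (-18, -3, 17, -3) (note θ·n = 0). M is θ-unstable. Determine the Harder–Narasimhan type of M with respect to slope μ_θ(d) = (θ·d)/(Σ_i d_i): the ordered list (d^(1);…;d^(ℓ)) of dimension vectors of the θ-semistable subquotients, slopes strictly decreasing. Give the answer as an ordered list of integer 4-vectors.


Via rank(M_{q-1}∘⋯∘M_p): M ≅ I[1,1], I[1,4], I[2,2], I[2,3], I[3,4].
μ_θ-semistable layers: μ^(1)=17; μ^(2)=7; μ^(3)=-3; μ^(4)=-18

((0, 0, 1, 0); (0, 0, 2, 2); (0, 3, 0, 0); (2, 0, 0, 0))


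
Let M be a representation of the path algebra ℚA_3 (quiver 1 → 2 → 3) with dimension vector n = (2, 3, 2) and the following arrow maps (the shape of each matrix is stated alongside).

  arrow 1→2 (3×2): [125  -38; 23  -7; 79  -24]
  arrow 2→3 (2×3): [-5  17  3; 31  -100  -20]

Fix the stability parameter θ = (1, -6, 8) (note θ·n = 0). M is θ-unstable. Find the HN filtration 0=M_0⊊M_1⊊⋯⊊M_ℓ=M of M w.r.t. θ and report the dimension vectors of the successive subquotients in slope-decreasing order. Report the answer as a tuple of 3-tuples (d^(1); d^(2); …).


Interval decomposition of M: I[1,3]^2, I[2,2].
HN type (ℓ=3): μ^(1)=8; μ^(2)=-5/2; μ^(3)=-6

((0, 0, 2); (2, 2, 0); (0, 1, 0))


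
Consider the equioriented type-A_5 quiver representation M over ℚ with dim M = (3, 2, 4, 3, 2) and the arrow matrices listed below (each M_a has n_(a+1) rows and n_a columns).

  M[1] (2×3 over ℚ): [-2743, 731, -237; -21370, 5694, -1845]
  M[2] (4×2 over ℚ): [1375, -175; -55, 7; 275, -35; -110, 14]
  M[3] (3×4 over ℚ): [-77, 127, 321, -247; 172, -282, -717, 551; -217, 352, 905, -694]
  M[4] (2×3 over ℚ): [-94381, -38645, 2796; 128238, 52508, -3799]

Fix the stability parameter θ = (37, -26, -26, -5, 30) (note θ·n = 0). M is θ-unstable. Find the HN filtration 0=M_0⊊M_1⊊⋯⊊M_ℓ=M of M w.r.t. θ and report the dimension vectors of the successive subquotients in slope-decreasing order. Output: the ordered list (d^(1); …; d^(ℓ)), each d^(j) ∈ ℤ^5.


Via rank(M_{q-1}∘⋯∘M_p): M ≅ I[1,1], I[1,2], I[1,5], I[3,3], I[3,4], I[3,5].
μ_θ-semistable layers: μ^(1)=37; μ^(2)=30; μ^(3)=11/2; μ^(4)=-5; μ^(5)=-26

((1, 0, 0, 0, 0); (0, 0, 0, 0, 2); (1, 1, 0, 0, 0); (1, 1, 1, 3, 0); (0, 0, 3, 0, 0))


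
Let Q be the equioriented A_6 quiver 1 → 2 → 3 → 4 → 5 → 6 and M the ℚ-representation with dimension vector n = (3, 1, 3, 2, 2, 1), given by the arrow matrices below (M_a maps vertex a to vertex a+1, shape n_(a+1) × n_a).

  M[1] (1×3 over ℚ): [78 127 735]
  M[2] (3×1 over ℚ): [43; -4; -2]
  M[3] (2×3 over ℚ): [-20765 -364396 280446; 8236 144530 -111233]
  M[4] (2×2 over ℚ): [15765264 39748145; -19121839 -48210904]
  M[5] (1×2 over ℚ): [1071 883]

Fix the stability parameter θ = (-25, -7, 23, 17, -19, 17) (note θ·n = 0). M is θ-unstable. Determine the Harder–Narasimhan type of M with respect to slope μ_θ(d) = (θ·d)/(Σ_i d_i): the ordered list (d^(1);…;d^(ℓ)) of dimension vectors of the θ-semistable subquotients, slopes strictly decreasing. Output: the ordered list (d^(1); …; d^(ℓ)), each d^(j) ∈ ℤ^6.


Interval decomposition of M: I[1,1]^2, I[1,6], I[3,3], I[3,5].
HN type (ℓ=5): μ^(1)=23; μ^(2)=17; μ^(3)=7; μ^(4)=-7; μ^(5)=-25

((0, 0, 1, 0, 0, 0); (0, 0, 0, 0, 0, 1); (0, 0, 2, 2, 2, 0); (0, 1, 0, 0, 0, 0); (3, 0, 0, 0, 0, 0))


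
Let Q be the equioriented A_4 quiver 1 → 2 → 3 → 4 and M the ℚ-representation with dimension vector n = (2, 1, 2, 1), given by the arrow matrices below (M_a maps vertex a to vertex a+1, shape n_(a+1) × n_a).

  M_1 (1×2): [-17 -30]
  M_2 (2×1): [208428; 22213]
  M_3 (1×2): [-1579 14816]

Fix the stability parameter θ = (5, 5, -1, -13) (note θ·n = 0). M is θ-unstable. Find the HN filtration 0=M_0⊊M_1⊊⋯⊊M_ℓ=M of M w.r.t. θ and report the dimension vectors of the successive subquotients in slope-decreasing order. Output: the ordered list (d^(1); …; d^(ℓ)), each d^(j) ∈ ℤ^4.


Barcode: M ≅ I[1,1], I[1,4], I[3,3]. HN layers by μ_θ (2 steps, strictly decreasing):
  μ^(1)=5; μ^(2)=-1

((1, 0, 0, 0); (1, 1, 2, 1))


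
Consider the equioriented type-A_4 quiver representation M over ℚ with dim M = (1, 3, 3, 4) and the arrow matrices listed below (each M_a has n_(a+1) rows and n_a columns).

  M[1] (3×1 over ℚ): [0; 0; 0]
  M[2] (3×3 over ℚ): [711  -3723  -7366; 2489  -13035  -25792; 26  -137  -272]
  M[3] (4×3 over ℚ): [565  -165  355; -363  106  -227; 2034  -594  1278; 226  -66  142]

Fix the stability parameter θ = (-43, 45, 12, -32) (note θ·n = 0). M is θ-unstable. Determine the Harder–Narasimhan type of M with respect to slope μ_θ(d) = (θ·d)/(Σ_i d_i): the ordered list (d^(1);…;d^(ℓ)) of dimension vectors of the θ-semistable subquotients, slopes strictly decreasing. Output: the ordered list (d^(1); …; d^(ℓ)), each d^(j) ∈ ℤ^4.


Via rank(M_{q-1}∘⋯∘M_p): M ≅ I[1,1], I[2,3], I[2,4]^2, I[4,4]^2.
μ_θ-semistable layers: μ^(1)=57/2; μ^(2)=25/3; μ^(3)=-32; μ^(4)=-43

((0, 1, 1, 0); (0, 2, 2, 2); (0, 0, 0, 2); (1, 0, 0, 0))


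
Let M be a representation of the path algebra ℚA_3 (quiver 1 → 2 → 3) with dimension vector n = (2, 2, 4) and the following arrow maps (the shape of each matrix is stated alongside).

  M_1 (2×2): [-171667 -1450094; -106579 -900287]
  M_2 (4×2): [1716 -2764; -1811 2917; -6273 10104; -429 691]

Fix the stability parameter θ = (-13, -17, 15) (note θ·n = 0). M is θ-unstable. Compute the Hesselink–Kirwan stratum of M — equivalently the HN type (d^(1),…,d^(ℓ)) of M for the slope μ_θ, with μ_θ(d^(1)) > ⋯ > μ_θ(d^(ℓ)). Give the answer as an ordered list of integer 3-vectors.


Interval decomposition of M: I[1,3]^2, I[3,3]^2.
HN type (ℓ=2): μ^(1)=15; μ^(2)=-15

((0, 0, 4); (2, 2, 0))


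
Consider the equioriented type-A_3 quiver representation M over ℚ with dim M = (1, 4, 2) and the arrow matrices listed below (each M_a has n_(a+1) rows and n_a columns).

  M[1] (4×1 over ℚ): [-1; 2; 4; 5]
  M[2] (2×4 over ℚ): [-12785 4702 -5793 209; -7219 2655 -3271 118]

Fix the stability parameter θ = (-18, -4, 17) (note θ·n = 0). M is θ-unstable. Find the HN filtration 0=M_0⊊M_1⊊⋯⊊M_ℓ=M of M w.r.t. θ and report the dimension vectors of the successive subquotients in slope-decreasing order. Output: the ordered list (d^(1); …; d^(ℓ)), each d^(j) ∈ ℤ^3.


Via rank(M_{q-1}∘⋯∘M_p): M ≅ I[1,3], I[2,2]^2, I[2,3].
μ_θ-semistable layers: μ^(1)=17; μ^(2)=-4; μ^(3)=-18

((0, 0, 2); (0, 4, 0); (1, 0, 0))


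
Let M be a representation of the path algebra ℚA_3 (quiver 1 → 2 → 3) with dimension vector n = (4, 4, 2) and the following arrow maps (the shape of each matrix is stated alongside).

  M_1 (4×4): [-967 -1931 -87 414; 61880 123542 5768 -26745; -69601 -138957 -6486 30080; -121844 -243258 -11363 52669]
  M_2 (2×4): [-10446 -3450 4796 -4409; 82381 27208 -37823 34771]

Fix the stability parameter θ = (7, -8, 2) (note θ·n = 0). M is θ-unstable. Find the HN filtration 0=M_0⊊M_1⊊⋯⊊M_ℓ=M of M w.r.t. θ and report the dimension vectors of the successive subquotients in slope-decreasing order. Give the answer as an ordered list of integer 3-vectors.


Barcode: M ≅ I[1,2]^2, I[1,3]^2. HN layers by μ_θ (2 steps, strictly decreasing):
  μ^(1)=2; μ^(2)=-1/2

((0, 0, 2); (4, 4, 0))


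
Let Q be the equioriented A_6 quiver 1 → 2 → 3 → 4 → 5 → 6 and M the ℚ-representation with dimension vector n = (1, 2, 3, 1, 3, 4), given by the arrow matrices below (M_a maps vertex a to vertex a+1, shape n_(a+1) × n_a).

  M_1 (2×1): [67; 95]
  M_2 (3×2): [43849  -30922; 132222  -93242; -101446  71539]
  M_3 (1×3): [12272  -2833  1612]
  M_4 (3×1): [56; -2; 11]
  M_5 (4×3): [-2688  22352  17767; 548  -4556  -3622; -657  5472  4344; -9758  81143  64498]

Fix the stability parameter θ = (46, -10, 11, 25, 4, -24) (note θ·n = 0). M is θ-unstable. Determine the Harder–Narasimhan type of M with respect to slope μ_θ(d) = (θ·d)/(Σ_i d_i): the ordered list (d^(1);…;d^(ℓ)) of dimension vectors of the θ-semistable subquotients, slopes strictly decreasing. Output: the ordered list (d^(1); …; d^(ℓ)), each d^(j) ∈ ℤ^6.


Barcode: M ≅ I[1,3], I[2,6], I[3,3], I[5,6]^2, I[6,6]. HN layers by μ_θ (5 steps, strictly decreasing):
  μ^(1)=47/3; μ^(2)=11; μ^(3)=4; μ^(4)=-10; μ^(5)=-24

((1, 1, 1, 0, 0, 0); (0, 0, 1, 0, 0, 0); (0, 0, 1, 1, 1, 1); (0, 1, 0, 0, 2, 2); (0, 0, 0, 0, 0, 1))


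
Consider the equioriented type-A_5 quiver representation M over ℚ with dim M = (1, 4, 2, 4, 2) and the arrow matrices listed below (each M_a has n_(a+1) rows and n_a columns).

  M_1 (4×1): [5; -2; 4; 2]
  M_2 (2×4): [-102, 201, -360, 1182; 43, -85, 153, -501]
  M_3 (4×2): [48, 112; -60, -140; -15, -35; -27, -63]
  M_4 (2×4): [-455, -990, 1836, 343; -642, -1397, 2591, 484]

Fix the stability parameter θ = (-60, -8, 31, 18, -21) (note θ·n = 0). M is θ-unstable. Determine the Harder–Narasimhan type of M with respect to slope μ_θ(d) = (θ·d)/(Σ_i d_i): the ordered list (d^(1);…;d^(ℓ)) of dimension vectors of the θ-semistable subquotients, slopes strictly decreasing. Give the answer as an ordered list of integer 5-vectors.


Interval decomposition of M: I[1,5], I[2,2]^2, I[2,3], I[4,4]^2, I[4,5].
HN type (ℓ=6): μ^(1)=31; μ^(2)=18; μ^(3)=28/3; μ^(4)=-3/2; μ^(5)=-8; μ^(6)=-60

((0, 0, 1, 0, 0); (0, 0, 0, 2, 0); (0, 0, 1, 1, 1); (0, 0, 0, 1, 1); (0, 4, 0, 0, 0); (1, 0, 0, 0, 0))


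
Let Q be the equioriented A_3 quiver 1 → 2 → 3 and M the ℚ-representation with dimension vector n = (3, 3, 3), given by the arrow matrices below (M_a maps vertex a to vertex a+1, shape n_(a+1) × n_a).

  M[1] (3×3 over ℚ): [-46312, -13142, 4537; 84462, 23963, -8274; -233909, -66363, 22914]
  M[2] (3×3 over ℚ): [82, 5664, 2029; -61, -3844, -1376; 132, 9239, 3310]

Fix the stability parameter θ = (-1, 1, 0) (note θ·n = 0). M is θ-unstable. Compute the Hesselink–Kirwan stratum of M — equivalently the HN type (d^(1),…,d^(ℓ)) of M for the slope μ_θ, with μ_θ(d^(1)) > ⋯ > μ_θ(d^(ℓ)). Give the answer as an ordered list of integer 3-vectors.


Via rank(M_{q-1}∘⋯∘M_p): M ≅ I[1,3]^3.
μ_θ-semistable layers: μ^(1)=1/2; μ^(2)=-1

((0, 3, 3); (3, 0, 0))


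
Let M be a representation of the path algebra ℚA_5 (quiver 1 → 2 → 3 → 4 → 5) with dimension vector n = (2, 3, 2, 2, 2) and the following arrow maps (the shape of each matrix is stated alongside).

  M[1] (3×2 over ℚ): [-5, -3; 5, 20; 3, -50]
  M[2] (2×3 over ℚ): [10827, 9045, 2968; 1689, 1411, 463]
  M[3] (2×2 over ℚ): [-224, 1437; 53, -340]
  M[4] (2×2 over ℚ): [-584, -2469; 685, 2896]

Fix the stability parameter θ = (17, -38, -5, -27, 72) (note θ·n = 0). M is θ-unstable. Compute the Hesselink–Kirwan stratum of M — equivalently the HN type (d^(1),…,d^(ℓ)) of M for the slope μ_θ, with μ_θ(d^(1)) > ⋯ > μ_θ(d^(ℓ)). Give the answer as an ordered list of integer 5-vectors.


Barcode: M ≅ I[1,5]^2, I[2,2]. HN layers by μ_θ (3 steps, strictly decreasing):
  μ^(1)=72; μ^(2)=-53/4; μ^(3)=-38

((0, 0, 0, 0, 2); (2, 2, 2, 2, 0); (0, 1, 0, 0, 0))


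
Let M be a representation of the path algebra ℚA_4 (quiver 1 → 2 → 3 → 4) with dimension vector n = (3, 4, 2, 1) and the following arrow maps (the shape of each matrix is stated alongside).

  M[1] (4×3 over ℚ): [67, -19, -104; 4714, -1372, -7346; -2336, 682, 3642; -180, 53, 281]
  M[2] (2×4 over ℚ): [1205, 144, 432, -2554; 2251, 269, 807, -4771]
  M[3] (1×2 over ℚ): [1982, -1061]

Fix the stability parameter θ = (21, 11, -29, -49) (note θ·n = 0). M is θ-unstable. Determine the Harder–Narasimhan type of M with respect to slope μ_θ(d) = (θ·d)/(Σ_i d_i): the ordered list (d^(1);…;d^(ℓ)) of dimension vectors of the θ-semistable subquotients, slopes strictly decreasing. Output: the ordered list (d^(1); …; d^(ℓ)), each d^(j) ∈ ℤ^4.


Via rank(M_{q-1}∘⋯∘M_p): M ≅ I[1,1], I[1,3], I[1,4], I[2,2]^2.
μ_θ-semistable layers: μ^(1)=21; μ^(2)=11; μ^(3)=1; μ^(4)=-23/2

((1, 0, 0, 0); (0, 2, 0, 0); (1, 1, 1, 0); (1, 1, 1, 1))


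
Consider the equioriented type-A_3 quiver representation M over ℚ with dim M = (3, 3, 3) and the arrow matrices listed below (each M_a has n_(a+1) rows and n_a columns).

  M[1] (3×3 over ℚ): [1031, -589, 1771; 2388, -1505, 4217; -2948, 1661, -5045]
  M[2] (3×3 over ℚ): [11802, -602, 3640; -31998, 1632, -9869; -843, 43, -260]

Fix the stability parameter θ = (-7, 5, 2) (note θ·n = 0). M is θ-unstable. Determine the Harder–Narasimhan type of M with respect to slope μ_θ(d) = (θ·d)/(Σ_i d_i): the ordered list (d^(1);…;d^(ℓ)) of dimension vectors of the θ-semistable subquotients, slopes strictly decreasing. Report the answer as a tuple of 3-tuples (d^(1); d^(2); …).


Barcode: M ≅ I[1,1], I[1,3]^2, I[2,2], I[3,3]. HN layers by μ_θ (4 steps, strictly decreasing):
  μ^(1)=5; μ^(2)=7/2; μ^(3)=2; μ^(4)=-7

((0, 1, 0); (0, 2, 2); (0, 0, 1); (3, 0, 0))


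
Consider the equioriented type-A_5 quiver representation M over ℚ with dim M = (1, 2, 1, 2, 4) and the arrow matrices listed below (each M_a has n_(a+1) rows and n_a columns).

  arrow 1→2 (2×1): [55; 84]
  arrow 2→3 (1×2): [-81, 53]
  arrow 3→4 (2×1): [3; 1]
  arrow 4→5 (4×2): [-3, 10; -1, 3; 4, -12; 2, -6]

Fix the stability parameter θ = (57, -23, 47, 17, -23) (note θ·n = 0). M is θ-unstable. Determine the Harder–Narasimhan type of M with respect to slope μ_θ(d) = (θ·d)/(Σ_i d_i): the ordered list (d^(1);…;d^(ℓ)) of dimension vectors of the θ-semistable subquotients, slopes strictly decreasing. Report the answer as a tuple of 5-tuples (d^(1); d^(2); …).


Via rank(M_{q-1}∘⋯∘M_p): M ≅ I[1,5], I[2,2], I[4,5], I[5,5]^2.
μ_θ-semistable layers: μ^(1)=15; μ^(2)=-3; μ^(3)=-23

((1, 1, 1, 1, 1); (0, 0, 0, 1, 1); (0, 1, 0, 0, 2))


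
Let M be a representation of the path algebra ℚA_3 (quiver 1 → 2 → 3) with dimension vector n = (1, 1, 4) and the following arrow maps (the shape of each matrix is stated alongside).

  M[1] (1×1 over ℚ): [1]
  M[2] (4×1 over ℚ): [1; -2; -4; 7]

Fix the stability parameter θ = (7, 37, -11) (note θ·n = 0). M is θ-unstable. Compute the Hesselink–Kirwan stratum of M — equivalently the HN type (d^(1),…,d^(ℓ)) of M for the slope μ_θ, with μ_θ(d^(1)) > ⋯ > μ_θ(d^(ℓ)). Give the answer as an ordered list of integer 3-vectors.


Interval decomposition of M: I[1,3], I[3,3]^3.
HN type (ℓ=3): μ^(1)=13; μ^(2)=7; μ^(3)=-11

((0, 1, 1); (1, 0, 0); (0, 0, 3))


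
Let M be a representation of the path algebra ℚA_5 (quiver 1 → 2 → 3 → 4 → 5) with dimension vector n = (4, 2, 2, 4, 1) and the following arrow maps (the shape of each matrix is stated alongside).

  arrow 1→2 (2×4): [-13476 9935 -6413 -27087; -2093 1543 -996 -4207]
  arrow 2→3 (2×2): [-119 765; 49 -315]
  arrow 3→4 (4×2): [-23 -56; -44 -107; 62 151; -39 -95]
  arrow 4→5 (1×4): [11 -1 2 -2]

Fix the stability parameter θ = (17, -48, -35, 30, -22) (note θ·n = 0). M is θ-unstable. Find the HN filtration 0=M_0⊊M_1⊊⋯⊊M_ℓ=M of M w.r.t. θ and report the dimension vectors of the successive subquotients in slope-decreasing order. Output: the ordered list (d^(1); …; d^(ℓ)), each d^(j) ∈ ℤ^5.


Barcode: M ≅ I[1,1]^2, I[1,2], I[1,4], I[3,5], I[4,4]^2. HN layers by μ_θ (6 steps, strictly decreasing):
  μ^(1)=30; μ^(2)=17; μ^(3)=4; μ^(4)=-31/2; μ^(5)=-22; μ^(6)=-35

((0, 0, 0, 3, 0); (2, 0, 0, 0, 0); (0, 0, 0, 1, 1); (1, 1, 0, 0, 0); (1, 1, 1, 0, 0); (0, 0, 1, 0, 0))


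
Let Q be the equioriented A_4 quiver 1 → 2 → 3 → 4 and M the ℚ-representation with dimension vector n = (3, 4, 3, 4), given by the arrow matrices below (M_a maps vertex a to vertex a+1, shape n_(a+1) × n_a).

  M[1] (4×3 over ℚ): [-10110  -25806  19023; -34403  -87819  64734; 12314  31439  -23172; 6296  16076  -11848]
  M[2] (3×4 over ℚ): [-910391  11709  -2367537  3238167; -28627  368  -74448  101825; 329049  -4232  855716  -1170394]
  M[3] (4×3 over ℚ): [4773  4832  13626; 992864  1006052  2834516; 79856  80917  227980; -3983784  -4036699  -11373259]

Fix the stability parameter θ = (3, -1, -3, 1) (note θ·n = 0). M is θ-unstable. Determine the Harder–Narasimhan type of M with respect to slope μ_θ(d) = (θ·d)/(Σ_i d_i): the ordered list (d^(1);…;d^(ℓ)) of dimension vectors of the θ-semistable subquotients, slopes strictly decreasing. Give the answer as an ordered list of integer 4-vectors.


Barcode: M ≅ I[1,2], I[1,4]^2, I[2,4], I[4,4]. HN layers by μ_θ (3 steps, strictly decreasing):
  μ^(1)=1; μ^(2)=-1/3; μ^(3)=-2

((1, 1, 0, 4); (2, 2, 2, 0); (0, 1, 1, 0))


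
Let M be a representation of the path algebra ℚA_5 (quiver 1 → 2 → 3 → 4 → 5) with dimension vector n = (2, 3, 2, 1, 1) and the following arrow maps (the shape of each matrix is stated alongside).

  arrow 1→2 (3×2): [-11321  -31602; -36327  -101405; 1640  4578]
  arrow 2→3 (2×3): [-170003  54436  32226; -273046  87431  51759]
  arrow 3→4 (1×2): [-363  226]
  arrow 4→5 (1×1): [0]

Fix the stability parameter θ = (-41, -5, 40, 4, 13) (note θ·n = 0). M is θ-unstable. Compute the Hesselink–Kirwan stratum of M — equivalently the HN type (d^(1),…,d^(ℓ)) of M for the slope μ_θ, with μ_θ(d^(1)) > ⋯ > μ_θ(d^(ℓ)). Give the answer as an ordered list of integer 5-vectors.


Interval decomposition of M: I[1,3], I[1,4], I[2,2], I[5,5].
HN type (ℓ=5): μ^(1)=40; μ^(2)=22; μ^(3)=13; μ^(4)=-5; μ^(5)=-41

((0, 0, 1, 0, 0); (0, 0, 1, 1, 0); (0, 0, 0, 0, 1); (0, 3, 0, 0, 0); (2, 0, 0, 0, 0))


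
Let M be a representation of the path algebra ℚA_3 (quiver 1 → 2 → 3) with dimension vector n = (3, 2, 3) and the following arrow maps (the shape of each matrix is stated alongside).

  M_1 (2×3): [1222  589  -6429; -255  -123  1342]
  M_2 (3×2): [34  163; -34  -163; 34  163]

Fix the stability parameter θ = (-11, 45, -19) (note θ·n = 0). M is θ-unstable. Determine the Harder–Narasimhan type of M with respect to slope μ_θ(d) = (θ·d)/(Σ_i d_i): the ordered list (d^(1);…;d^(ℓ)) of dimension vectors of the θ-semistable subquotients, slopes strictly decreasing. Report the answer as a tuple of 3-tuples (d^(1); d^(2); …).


Via rank(M_{q-1}∘⋯∘M_p): M ≅ I[1,1], I[1,2], I[1,3], I[3,3]^2.
μ_θ-semistable layers: μ^(1)=45; μ^(2)=13; μ^(3)=-11; μ^(4)=-19

((0, 1, 0); (0, 1, 1); (3, 0, 0); (0, 0, 2))


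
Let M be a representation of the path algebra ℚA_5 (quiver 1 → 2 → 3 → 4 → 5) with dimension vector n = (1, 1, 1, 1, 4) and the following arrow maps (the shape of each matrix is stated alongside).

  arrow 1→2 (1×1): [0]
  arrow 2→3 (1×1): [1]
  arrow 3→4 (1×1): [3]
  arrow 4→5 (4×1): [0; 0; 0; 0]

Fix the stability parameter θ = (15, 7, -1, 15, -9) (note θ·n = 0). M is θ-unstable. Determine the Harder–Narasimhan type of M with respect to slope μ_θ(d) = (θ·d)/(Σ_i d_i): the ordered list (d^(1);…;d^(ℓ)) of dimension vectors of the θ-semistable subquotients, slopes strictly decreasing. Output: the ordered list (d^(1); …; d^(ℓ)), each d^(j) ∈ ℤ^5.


Interval decomposition of M: I[1,1], I[2,4], I[5,5]^4.
HN type (ℓ=3): μ^(1)=15; μ^(2)=3; μ^(3)=-9

((1, 0, 0, 1, 0); (0, 1, 1, 0, 0); (0, 0, 0, 0, 4))


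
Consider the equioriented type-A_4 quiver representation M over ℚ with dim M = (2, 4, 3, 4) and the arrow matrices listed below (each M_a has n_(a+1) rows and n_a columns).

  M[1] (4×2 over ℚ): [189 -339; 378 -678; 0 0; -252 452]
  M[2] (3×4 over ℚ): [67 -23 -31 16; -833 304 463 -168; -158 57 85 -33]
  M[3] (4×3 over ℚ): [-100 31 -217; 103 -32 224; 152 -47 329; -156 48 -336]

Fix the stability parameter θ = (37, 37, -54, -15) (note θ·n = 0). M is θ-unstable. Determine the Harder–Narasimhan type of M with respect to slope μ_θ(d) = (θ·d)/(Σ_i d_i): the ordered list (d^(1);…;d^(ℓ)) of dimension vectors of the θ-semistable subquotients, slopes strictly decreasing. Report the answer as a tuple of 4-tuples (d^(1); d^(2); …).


Via rank(M_{q-1}∘⋯∘M_p): M ≅ I[1,1], I[1,4], I[2,2], I[2,3], I[2,4], I[4,4]^2.
μ_θ-semistable layers: μ^(1)=37; μ^(2)=5/4; μ^(3)=-17/2; μ^(4)=-32/3; μ^(5)=-15

((1, 1, 0, 0); (1, 1, 1, 1); (0, 1, 1, 0); (0, 1, 1, 1); (0, 0, 0, 2))


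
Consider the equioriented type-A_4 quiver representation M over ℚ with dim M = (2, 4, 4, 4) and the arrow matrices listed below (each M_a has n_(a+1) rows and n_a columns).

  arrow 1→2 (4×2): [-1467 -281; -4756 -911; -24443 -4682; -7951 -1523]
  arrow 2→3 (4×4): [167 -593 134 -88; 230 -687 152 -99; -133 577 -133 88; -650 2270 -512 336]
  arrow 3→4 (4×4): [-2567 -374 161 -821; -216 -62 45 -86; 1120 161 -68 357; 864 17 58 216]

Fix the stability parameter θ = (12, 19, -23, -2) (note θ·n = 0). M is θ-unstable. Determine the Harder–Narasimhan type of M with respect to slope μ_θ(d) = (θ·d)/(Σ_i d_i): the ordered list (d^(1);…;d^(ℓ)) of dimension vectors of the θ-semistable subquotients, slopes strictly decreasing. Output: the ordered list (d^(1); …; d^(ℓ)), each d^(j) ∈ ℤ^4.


Barcode: M ≅ I[1,2], I[1,4], I[2,4]^2, I[3,4]. HN layers by μ_θ (5 steps, strictly decreasing):
  μ^(1)=19; μ^(2)=12; μ^(3)=3/2; μ^(4)=-2; μ^(5)=-23

((0, 1, 0, 0); (1, 0, 0, 0); (1, 1, 1, 1); (0, 2, 2, 3); (0, 0, 1, 0))


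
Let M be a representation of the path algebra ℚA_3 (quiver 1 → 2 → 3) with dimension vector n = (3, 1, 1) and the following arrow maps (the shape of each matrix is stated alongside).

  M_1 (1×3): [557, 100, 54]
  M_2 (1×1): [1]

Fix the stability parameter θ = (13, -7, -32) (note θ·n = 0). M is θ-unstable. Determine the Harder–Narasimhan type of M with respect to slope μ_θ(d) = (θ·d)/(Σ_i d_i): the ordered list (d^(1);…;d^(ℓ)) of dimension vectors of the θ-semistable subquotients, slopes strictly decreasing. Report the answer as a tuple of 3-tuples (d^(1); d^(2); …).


Interval decomposition of M: I[1,1]^2, I[1,3].
HN type (ℓ=2): μ^(1)=13; μ^(2)=-26/3

((2, 0, 0); (1, 1, 1))


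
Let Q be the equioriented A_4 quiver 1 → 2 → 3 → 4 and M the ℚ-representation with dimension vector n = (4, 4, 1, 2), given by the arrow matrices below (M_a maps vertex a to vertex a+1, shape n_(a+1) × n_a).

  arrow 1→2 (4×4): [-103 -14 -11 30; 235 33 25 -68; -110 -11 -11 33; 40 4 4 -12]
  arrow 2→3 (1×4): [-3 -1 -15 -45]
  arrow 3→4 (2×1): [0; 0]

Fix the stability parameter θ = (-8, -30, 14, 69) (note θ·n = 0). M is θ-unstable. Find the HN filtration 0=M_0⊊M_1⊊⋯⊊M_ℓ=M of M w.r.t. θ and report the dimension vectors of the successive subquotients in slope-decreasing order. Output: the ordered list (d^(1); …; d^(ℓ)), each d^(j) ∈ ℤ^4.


Via rank(M_{q-1}∘⋯∘M_p): M ≅ I[1,1], I[1,2]^2, I[1,3], I[2,2], I[4,4]^2.
μ_θ-semistable layers: μ^(1)=69; μ^(2)=14; μ^(3)=-8; μ^(4)=-19; μ^(5)=-30

((0, 0, 0, 2); (0, 0, 1, 0); (1, 0, 0, 0); (3, 3, 0, 0); (0, 1, 0, 0))


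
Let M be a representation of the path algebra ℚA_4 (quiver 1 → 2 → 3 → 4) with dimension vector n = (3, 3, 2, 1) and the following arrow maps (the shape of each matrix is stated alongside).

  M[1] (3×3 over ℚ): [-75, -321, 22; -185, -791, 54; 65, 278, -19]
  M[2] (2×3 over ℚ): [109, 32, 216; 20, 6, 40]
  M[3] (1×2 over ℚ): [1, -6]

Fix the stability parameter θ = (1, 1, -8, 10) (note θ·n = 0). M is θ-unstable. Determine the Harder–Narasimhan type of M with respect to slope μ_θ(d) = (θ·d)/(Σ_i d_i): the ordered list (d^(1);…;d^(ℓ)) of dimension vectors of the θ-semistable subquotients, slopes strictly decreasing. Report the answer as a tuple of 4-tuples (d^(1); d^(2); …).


Via rank(M_{q-1}∘⋯∘M_p): M ≅ I[1,1], I[1,2], I[1,4], I[2,3].
μ_θ-semistable layers: μ^(1)=10; μ^(2)=1; μ^(3)=-2; μ^(4)=-7/2

((0, 0, 0, 1); (2, 1, 0, 0); (1, 1, 1, 0); (0, 1, 1, 0))


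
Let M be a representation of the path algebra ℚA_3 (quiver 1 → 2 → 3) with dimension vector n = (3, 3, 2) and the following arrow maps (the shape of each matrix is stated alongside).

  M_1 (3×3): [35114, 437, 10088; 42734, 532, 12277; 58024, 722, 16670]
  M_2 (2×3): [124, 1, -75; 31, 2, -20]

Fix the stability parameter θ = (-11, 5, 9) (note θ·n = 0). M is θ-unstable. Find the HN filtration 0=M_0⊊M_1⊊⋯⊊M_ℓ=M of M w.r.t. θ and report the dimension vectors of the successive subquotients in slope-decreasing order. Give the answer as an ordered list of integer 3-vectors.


Interval decomposition of M: I[1,1], I[1,3]^2, I[2,2].
HN type (ℓ=3): μ^(1)=9; μ^(2)=5; μ^(3)=-11

((0, 0, 2); (0, 3, 0); (3, 0, 0))


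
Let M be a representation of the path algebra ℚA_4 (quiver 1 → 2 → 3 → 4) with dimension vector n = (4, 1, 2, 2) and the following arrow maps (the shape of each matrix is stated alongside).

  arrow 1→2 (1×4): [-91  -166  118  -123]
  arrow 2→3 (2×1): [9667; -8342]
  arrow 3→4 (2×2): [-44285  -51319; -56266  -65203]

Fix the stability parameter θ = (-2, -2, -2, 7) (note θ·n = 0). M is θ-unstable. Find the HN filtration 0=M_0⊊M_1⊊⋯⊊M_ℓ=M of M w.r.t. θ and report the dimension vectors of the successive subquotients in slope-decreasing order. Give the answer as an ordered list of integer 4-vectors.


Interval decomposition of M: I[1,1]^3, I[1,4], I[3,4].
HN type (ℓ=2): μ^(1)=7; μ^(2)=-2

((0, 0, 0, 2); (4, 1, 2, 0))


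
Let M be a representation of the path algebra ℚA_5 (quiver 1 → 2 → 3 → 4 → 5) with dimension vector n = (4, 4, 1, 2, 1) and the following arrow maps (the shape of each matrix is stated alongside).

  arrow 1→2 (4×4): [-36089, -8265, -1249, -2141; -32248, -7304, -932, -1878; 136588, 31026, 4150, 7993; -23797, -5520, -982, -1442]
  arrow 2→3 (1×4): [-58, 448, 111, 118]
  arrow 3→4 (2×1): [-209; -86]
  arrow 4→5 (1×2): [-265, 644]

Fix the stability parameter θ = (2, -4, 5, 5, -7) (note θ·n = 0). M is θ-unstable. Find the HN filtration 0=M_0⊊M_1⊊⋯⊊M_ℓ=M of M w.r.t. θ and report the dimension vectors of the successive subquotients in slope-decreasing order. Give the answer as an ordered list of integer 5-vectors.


Barcode: M ≅ I[1,2]^3, I[1,5], I[4,4]. HN layers by μ_θ (3 steps, strictly decreasing):
  μ^(1)=5; μ^(2)=1; μ^(3)=-1

((0, 0, 0, 1, 0); (0, 0, 1, 1, 1); (4, 4, 0, 0, 0))


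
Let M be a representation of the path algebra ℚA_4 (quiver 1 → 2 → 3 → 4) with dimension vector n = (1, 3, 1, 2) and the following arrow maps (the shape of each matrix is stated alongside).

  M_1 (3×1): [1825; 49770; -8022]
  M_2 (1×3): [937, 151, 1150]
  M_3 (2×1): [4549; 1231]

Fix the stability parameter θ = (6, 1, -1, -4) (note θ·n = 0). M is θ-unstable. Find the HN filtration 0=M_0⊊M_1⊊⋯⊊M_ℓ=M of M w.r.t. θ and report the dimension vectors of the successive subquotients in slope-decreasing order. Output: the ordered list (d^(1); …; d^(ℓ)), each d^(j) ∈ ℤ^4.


Via rank(M_{q-1}∘⋯∘M_p): M ≅ I[1,4], I[2,2]^2, I[4,4].
μ_θ-semistable layers: μ^(1)=1; μ^(2)=1/2; μ^(3)=-4

((0, 2, 0, 0); (1, 1, 1, 1); (0, 0, 0, 1))


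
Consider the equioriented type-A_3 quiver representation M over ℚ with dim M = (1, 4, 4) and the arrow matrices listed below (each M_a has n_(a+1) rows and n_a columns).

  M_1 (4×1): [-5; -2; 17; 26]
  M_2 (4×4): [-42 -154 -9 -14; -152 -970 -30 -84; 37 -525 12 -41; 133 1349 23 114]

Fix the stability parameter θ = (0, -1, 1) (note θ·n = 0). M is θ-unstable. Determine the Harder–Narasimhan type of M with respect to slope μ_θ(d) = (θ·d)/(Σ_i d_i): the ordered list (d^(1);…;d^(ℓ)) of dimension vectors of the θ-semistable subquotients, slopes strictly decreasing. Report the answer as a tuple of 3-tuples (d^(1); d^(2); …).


Interval decomposition of M: I[1,3], I[2,3]^3.
HN type (ℓ=3): μ^(1)=1; μ^(2)=-1/2; μ^(3)=-1

((0, 0, 4); (1, 1, 0); (0, 3, 0))


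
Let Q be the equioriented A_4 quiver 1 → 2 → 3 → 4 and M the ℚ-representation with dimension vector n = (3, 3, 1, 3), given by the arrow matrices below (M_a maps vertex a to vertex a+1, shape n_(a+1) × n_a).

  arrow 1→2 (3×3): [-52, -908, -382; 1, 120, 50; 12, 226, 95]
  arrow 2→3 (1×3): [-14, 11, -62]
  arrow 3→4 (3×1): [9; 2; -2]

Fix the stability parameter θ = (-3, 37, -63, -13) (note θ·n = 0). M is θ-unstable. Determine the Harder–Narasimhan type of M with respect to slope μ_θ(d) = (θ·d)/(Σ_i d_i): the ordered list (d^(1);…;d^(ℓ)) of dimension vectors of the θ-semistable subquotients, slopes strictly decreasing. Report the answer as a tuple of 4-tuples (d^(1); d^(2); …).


Via rank(M_{q-1}∘⋯∘M_p): M ≅ I[1,2]^2, I[1,4], I[4,4]^2.
μ_θ-semistable layers: μ^(1)=37; μ^(2)=-3; μ^(3)=-21/2; μ^(4)=-13

((0, 2, 0, 0); (2, 0, 0, 0); (1, 1, 1, 1); (0, 0, 0, 2))


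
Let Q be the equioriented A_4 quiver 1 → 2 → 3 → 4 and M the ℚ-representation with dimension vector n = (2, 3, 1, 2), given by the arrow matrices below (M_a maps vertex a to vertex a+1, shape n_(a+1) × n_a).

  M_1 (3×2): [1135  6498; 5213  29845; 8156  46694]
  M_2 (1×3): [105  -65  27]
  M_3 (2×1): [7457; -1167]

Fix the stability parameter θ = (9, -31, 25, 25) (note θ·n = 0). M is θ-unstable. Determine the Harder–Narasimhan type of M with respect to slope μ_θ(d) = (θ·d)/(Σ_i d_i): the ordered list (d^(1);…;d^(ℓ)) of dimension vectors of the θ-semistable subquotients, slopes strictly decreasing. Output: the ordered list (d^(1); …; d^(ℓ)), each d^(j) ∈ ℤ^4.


Barcode: M ≅ I[1,2], I[1,4], I[2,2], I[4,4]. HN layers by μ_θ (3 steps, strictly decreasing):
  μ^(1)=25; μ^(2)=-11; μ^(3)=-31

((0, 0, 1, 2); (2, 2, 0, 0); (0, 1, 0, 0))


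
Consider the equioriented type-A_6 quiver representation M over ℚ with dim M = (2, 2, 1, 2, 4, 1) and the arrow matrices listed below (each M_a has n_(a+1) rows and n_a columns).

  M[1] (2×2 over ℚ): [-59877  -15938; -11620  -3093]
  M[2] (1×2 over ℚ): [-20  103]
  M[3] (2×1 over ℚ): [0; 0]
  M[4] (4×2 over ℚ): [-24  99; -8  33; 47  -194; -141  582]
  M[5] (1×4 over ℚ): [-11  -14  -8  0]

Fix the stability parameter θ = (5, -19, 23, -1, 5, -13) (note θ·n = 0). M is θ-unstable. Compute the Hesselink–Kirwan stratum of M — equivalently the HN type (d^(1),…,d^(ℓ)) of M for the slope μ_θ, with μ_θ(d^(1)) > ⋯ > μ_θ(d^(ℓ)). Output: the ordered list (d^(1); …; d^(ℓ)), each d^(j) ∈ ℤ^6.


Via rank(M_{q-1}∘⋯∘M_p): M ≅ I[1,2], I[1,3], I[4,5], I[4,6], I[5,5]^2.
μ_θ-semistable layers: μ^(1)=23; μ^(2)=5; μ^(3)=-1; μ^(4)=-3; μ^(5)=-7

((0, 0, 1, 0, 0, 0); (0, 0, 0, 0, 3, 0); (0, 0, 0, 1, 0, 0); (0, 0, 0, 1, 1, 1); (2, 2, 0, 0, 0, 0))
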